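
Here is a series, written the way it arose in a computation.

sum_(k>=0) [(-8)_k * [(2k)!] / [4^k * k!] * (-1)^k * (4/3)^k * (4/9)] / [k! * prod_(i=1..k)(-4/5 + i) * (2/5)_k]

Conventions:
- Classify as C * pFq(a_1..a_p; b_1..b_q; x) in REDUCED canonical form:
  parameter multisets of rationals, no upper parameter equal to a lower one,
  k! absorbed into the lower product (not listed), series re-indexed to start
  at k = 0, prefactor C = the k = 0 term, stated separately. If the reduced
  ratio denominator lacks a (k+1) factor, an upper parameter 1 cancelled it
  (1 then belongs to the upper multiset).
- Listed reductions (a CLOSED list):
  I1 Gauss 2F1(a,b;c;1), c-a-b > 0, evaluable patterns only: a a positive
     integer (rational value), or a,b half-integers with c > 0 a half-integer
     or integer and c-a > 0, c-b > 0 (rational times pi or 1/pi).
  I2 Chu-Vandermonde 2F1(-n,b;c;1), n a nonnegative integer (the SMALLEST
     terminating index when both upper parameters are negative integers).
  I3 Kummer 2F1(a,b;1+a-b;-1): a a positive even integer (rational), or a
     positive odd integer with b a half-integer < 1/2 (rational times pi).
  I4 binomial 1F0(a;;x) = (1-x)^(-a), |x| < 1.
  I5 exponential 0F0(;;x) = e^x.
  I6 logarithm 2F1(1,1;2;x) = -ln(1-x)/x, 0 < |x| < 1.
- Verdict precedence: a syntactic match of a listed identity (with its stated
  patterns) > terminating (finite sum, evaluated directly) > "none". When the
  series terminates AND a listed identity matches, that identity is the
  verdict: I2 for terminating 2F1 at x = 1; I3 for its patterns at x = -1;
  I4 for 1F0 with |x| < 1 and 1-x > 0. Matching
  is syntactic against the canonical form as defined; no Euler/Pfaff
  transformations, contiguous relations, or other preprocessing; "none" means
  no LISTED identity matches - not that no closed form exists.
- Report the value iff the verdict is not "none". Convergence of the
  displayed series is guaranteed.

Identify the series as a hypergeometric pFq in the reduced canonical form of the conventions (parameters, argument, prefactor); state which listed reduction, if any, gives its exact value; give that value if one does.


The tell: t_0 being 4/9, the (-1)^k factor (C = 4/9) folds into the argument's sign.
Term ratio: r(k) = (-4/3) * (k-8) (k+1/2) / [(k+1/5) (k+2/5) (k+1)] ; factor over Q: parameters, x = (-4/3), and C = 4/9.

Canonical form: C = 4/9 times 2F2 with upper {-8, 1/2}, lower {1/5, 2/5}, x = -4/3. Verdict: terminating at k = 8: the factor (-8)_k kills every later term; summing the 9 survivors is exact. Exact value: 7843733747632261409/18777968129441664.


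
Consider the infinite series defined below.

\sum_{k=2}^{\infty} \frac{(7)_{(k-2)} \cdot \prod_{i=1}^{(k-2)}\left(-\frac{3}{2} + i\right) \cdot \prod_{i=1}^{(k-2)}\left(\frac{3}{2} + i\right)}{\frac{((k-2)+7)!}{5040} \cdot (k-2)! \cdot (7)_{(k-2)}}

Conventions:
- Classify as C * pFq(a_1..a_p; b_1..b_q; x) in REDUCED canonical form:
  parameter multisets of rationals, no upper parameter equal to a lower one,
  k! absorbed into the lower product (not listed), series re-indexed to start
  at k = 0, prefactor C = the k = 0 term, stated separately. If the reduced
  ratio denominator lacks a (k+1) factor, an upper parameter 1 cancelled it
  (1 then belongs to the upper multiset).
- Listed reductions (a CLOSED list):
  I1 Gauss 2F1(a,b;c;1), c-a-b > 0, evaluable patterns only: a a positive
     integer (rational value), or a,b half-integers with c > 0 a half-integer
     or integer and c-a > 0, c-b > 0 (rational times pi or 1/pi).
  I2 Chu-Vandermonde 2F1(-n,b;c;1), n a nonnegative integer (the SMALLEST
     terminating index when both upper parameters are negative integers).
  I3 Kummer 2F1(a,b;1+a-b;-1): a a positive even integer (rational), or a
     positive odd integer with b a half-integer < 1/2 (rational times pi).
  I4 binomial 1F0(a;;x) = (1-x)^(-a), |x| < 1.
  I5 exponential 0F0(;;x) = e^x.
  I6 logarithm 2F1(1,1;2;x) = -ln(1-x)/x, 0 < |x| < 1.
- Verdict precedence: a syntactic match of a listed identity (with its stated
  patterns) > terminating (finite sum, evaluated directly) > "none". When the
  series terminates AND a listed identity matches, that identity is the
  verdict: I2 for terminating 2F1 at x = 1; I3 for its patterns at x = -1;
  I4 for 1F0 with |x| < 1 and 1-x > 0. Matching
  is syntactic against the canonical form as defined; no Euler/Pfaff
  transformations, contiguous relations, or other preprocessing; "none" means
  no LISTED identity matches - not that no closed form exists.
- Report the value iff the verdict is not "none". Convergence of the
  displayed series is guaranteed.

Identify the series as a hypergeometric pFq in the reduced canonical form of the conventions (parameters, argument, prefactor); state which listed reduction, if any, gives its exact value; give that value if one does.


x = 1 here; the reduced form reads 2F1, upper {-\frac{1}{2}, \frac{5}{2}}, lower {8}, C = 1. Verdict (x = 1): Gauss's theorem I1 (half-integer case) applies (x = 1; upper {-\frac{1}{2}, \frac{5}{2}} half-integers, c = 8 in the evaluable pattern). Exact value: \frac{1048576}{405405} / \pi.

The tell: x = 1 and the running product (C = 1) telescopes to a rising factorial.
Ratio: r(k) = 1 * (k-\frac{1}{2}) (k+\frac{5}{2}) / [(k+8) (k+1)] - rational in k. x = 1; t_0 = 1; negate the roots.


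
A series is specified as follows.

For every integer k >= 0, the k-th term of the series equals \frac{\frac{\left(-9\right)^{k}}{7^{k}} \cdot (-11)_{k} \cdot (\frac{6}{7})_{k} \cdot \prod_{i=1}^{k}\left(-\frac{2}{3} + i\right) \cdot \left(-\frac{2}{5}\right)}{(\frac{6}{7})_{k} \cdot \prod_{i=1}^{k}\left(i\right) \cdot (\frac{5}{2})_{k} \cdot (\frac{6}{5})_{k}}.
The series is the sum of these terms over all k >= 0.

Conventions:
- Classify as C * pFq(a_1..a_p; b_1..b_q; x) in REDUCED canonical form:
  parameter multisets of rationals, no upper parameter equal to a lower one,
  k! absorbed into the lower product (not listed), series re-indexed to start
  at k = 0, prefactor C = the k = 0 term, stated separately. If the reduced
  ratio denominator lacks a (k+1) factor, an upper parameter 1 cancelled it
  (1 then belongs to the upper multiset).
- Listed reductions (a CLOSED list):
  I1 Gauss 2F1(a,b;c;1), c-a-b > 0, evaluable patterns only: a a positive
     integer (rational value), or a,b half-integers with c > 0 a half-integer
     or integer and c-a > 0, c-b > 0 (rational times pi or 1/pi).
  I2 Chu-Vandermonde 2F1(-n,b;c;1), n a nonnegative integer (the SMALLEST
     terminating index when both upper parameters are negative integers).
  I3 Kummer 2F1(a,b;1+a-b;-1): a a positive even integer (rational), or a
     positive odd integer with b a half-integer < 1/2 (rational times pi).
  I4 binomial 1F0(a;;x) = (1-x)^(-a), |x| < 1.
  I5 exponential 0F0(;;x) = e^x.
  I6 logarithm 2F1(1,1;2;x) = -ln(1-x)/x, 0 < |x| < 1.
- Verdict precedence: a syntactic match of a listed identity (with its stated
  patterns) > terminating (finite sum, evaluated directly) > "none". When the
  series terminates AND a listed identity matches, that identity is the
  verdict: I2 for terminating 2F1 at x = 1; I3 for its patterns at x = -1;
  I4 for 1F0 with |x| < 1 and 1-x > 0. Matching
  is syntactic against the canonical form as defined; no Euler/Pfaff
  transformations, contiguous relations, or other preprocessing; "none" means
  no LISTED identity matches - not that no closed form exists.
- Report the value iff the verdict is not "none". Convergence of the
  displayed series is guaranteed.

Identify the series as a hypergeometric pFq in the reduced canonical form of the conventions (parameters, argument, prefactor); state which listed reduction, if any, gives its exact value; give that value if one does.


Reduced: x = -\frac{9}{7}, 2F2, upper = {-11, \frac{1}{3}}, lower = {\frac{6}{5}, \frac{5}{2}}, C = -\frac{2}{5}. Verdict: terminating - upper parameter -11 makes this a finite sum (last index 11), evaluated exactly. Value: -\frac{31921511336211395870898}{13461071384361595749755}.

Structural cue: from the first term -\frac{2}{5}: the running product (C = -2/5) telescopes to a rising factorial.
Adjacent-term ratio: r(k) = -\frac{9}{7} * (k-11) (k+\frac{1}{3}) / [(k+\frac{6}{5}) (k+\frac{5}{2}) (k+1)] - poly over poly, x = -\frac{9}{7} from leading terms; C = -\frac{2}{5} at k = 0.


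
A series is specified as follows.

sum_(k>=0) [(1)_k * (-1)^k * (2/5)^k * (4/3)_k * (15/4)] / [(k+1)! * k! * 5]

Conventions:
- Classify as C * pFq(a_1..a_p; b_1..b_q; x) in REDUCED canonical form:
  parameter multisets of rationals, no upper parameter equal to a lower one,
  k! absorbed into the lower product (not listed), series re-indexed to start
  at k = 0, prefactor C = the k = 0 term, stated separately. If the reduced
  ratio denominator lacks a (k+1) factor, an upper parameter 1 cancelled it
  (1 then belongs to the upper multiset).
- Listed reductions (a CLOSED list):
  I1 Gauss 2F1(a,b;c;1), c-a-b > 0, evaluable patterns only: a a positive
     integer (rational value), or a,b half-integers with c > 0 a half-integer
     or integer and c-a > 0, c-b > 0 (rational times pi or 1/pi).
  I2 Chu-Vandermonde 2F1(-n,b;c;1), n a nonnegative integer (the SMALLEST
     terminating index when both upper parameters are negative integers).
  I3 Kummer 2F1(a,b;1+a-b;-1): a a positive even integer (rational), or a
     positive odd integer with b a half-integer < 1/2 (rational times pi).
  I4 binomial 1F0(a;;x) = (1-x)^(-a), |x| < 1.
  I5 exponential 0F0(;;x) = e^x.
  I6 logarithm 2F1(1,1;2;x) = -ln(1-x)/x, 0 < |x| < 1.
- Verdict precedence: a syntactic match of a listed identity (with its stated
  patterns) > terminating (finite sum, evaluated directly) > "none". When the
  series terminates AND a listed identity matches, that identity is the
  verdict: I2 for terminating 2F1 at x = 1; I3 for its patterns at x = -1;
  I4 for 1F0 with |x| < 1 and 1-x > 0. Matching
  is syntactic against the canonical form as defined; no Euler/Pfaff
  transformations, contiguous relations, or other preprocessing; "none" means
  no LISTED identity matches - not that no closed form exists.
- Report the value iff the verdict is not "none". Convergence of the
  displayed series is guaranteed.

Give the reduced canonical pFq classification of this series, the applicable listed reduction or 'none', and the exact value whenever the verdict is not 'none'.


The series (x = -2/5) is 2F1: upper {1, 4/3}, lower {2}, prefactor 3/4. Verdict: none. Every listed pattern misses the 2F1 form at -2/5, upper {1, 4/3}.

Key step: with t_0 = 3/4, the (-1)^k factor (prefactor 3/4) folds into the argument's sign.
Term ratio: r(k) = (-2/5) * (k+1) (k+4/3) / [(k+2) (k+1)] - rational in k, leading ratio (-2/5); with t_0 = 3/4, classification follows.


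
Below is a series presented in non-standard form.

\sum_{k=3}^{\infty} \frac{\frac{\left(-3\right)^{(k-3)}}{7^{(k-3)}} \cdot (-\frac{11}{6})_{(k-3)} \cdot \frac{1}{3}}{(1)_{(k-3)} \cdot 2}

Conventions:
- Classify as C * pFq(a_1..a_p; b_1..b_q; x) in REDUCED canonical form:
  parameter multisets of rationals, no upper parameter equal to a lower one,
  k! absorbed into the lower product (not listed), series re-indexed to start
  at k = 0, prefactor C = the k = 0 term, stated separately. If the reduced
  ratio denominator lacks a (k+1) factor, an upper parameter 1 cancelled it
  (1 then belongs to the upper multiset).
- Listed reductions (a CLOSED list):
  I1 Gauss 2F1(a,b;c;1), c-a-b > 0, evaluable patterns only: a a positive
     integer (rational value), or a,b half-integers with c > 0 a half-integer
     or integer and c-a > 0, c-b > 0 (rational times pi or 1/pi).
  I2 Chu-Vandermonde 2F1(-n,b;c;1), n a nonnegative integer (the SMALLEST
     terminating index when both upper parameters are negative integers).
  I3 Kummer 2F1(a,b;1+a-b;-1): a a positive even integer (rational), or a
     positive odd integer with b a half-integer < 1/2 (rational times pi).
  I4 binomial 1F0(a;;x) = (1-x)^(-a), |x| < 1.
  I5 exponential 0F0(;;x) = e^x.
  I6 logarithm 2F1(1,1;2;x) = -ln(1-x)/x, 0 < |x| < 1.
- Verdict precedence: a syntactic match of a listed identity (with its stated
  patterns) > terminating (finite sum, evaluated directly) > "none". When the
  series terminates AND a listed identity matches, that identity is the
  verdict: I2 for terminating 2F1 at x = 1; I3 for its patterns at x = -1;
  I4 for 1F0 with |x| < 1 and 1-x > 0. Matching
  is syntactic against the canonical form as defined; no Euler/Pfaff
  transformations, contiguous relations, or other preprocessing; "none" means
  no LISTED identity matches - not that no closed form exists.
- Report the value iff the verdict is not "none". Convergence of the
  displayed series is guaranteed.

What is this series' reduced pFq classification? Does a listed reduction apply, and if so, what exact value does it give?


The tell: x = -\frac{3}{7} and the two geometric factors (C = 1/6) combine into one argument.
Consecutive-term ratio: r(k) = -\frac{3}{7} * (k-\frac{11}{6}) / [(k+1)] - rational in k, leading ratio -\frac{3}{7}; with t_0 = \frac{1}{6}, classification follows.

x = -\frac{3}{7} here; the reduced form reads 1F0, upper {-\frac{11}{6}}, lower {-}, C = \frac{1}{6}. Verdict (x = -\frac{3}{7}): the I4 binomial reduction applies (the 1F0 binomial series: exponent 11/6, x = -\frac{3}{7}). Hence: \frac{1}{6} \cdot \left(\frac{10}{7}\right)^{\frac{11}{6}}.


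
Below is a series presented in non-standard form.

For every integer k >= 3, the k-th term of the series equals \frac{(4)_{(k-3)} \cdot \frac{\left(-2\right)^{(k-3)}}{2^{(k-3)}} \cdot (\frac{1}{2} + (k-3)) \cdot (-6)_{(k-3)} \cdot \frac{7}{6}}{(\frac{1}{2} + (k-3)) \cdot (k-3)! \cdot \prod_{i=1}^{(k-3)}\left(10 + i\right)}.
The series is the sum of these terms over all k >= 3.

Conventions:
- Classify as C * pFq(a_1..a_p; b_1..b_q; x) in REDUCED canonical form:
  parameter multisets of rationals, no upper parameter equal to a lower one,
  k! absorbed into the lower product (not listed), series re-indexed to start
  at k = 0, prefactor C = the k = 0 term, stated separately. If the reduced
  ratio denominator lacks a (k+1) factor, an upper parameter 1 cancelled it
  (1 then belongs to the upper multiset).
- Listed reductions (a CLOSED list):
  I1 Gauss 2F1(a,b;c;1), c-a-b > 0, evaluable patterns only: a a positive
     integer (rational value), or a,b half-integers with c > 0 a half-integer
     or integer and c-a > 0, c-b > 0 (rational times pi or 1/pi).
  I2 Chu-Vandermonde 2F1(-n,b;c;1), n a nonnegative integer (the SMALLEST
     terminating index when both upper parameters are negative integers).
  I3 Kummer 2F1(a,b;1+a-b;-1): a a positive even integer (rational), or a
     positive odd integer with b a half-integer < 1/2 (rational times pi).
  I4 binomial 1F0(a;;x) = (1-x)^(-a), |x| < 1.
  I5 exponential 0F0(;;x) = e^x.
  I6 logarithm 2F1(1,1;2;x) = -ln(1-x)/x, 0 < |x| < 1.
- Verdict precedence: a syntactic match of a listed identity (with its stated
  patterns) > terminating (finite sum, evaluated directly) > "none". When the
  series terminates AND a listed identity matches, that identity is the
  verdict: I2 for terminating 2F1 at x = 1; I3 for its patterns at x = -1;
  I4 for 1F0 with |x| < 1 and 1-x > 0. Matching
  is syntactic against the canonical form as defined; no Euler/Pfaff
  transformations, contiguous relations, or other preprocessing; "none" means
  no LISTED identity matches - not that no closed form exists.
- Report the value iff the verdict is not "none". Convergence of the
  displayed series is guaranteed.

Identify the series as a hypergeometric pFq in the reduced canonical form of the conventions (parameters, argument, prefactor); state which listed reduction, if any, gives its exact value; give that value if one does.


Classification (C = \frac{7}{6}): 2F1 with upper {-6, 4}, lower {11}, argument x = -1. Verdict: this is Kummer (I3) (x = -1; c = 11 equals 1+a-b for upper {-6, 4}: listed pattern). Its exact value is \frac{35}{4}.

First insight: from the first term \frac{7}{6}: the lower running product (prefactor 7/6) is a rising factorial.
Step ratio: r(k) = -1 * (k-6) (k+4) / [(k+11) (k+1)] - poly over poly, x = -1 from leading terms; C = \frac{7}{6} at k = 0.


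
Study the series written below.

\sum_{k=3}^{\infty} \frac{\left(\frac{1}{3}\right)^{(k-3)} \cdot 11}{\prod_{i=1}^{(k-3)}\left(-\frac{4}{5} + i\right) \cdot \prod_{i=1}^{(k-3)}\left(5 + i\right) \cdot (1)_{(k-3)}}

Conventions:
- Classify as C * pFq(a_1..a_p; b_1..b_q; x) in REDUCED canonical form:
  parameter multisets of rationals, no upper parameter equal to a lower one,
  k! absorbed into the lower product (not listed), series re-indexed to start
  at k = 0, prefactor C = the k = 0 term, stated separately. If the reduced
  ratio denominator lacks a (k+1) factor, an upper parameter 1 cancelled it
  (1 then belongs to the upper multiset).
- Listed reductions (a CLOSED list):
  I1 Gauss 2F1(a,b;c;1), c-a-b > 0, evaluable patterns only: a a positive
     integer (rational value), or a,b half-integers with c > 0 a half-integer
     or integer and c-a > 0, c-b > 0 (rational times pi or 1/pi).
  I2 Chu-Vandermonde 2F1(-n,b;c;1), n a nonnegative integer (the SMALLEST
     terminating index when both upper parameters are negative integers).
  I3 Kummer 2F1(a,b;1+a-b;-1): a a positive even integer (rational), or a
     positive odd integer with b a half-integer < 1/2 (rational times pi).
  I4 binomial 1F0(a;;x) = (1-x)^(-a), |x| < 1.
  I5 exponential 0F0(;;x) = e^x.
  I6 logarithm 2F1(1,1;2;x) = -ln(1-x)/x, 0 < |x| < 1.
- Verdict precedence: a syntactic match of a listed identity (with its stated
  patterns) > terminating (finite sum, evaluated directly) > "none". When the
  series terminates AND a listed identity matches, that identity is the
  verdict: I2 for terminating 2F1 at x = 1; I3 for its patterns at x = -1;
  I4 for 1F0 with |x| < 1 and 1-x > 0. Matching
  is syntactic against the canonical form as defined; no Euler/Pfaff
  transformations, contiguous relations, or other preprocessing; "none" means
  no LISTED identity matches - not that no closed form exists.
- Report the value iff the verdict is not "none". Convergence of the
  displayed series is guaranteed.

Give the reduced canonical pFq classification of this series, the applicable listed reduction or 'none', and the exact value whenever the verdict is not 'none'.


Prefactor 11, argument \frac{1}{3}: 0F2 with upper {-} over lower {\frac{1}{5}, 6}. Verdict: none. A 0F2 with upper {-} fits none of I1-I6 at x = \frac{1}{3}; the sum runs forever.

Key step: from the first term 11: the lower running product (prefactor 11) is a rising factorial.
Step ratio: r(k) = \frac{1}{3} * 1 / [(k+\frac{1}{5}) (k+6) (k+1)] - rational in k. x = \frac{1}{3}; t_0 = 11; negate the roots.


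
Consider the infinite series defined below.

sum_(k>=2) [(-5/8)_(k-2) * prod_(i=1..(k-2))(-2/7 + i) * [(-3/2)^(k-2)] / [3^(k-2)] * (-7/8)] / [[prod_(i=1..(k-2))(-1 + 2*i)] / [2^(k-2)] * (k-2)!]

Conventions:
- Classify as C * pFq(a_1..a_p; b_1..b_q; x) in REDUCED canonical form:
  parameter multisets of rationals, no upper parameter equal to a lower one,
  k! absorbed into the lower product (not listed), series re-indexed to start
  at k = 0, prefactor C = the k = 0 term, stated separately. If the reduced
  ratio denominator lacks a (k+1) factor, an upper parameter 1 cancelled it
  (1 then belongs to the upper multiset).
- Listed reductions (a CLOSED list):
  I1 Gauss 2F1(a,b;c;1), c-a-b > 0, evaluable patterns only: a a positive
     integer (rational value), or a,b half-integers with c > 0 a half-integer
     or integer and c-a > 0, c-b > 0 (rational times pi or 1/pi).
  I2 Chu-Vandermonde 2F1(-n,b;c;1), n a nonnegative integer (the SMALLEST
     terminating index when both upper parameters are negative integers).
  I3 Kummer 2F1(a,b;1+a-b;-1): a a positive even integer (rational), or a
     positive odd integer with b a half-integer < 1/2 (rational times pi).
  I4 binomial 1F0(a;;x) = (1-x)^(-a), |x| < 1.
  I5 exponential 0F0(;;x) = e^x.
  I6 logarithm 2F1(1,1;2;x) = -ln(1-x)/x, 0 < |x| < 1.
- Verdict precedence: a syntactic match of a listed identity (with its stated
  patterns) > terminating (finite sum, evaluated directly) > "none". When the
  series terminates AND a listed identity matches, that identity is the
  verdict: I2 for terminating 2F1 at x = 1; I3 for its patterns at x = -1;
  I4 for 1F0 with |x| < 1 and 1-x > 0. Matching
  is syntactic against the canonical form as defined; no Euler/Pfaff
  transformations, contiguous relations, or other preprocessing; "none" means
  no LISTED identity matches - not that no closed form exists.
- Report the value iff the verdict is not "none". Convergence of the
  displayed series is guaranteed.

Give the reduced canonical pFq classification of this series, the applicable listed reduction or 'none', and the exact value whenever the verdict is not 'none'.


Structural cue: x = (-1/2) and the two k-th powers (prefactor -7/8) combine into one argument.
Ratio: r(k) = (-1/2) * (k-5/8) (k+5/7) / [(k+1/2) (k+1)] - rational in k. x = (-1/2); t_0 = -7/8; negate the roots.

Classification (C = -7/8): 2F1 with upper {-5/8, 5/7}, lower {1/2}, argument x = -1/2. Verdict: none - this 2F1 at x = -1/2 matches no listed pattern, and upper {-5/8, 5/7} holds no stopper.


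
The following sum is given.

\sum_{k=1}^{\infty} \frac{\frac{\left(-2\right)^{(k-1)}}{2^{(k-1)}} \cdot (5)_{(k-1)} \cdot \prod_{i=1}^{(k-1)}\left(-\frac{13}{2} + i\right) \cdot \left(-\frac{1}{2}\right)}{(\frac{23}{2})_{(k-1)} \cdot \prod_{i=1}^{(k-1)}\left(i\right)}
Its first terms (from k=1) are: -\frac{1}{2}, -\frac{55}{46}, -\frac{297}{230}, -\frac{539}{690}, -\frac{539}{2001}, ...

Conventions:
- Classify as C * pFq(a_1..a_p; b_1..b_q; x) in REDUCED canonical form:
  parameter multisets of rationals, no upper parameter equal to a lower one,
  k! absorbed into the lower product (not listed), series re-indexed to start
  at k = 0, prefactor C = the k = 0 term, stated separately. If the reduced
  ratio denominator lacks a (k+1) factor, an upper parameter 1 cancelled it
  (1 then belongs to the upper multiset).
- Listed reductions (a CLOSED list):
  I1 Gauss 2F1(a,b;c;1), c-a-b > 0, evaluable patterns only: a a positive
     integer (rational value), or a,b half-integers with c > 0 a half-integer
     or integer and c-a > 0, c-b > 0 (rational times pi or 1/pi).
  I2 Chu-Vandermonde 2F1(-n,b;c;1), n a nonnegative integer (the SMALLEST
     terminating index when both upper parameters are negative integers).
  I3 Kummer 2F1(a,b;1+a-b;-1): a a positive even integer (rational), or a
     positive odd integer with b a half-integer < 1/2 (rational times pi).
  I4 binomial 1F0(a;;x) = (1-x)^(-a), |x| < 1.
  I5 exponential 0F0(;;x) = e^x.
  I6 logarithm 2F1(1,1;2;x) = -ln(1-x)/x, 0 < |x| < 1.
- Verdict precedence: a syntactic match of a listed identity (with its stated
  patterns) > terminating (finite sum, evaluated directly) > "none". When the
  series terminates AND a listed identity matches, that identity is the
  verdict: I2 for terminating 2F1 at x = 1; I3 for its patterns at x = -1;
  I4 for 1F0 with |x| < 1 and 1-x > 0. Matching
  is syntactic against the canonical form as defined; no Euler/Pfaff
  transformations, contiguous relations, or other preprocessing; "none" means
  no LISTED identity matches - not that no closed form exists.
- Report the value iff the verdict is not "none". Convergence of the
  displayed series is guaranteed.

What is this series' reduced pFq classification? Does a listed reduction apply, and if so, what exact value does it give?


First insight: t_0 = -\frac{1}{2} here, and the running product (C = -1/2, x = -1) telescopes to a rising factorial.
Ratio: r(k) = -1 * (k-\frac{11}{2}) (k+5) / [(k+\frac{23}{2}) (k+1)] - poly over poly, x = -1 from leading terms; C = -\frac{1}{2} at k = 0.

Canonical form: C = -\frac{1}{2} times 2F1 with upper {-\frac{11}{2}, 5}, lower {\frac{23}{2}}, x = -1. Verdict at x = -1: Kummer (I3) matches (x = -1; c = \frac{23}{2} equals 1+a-b for upper {-\frac{11}{2}, 5}: listed pattern). Sum: \left(-\frac{43648605}{33554432}\right) \cdot \pi.


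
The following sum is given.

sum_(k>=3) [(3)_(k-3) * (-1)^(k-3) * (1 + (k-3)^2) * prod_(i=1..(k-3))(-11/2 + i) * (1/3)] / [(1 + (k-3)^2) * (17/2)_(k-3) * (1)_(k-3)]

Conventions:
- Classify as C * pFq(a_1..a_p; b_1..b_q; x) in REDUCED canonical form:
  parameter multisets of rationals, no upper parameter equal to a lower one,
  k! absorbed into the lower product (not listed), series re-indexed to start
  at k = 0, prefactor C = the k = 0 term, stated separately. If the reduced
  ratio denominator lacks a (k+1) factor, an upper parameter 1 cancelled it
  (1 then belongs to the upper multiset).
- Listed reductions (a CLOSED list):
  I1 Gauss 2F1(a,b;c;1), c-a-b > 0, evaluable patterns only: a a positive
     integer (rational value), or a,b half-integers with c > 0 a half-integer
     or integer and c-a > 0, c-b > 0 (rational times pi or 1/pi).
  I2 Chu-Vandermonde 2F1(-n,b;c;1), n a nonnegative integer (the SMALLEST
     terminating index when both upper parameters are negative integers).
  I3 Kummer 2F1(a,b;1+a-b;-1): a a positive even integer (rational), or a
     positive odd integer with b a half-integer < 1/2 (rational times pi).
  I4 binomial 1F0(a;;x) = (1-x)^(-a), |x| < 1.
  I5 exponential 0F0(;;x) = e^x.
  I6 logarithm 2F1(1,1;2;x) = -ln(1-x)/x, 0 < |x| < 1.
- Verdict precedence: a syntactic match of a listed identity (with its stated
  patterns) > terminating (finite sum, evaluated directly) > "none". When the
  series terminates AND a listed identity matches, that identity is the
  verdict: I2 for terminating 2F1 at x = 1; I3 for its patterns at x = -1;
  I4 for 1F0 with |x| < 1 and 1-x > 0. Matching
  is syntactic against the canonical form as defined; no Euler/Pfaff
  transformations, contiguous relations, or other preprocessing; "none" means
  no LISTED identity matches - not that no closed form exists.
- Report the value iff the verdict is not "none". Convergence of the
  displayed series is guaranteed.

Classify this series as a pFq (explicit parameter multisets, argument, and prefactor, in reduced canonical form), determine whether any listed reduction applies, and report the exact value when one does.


Key step: from the first term 1/3: (1)_k (prefactor 1/3) is k! itself.
Ratio: r(k) = (-1) * (k-9/2) (k+3) / [(k+17/2) (k+1)] - rational in k. x = (-1); t_0 = 1/3; negate the roots.

Canonical form: C = 1/3 times 2F1 with upper {-9/2, 3}, lower {17/2}, x = -1. Verdict at x = -1: Kummer's theorem (I3) matches (x = -1; c = 17/2 equals 1+a-b for upper {-9/2, 3}: listed pattern). Value: (15015/32768) * pi.


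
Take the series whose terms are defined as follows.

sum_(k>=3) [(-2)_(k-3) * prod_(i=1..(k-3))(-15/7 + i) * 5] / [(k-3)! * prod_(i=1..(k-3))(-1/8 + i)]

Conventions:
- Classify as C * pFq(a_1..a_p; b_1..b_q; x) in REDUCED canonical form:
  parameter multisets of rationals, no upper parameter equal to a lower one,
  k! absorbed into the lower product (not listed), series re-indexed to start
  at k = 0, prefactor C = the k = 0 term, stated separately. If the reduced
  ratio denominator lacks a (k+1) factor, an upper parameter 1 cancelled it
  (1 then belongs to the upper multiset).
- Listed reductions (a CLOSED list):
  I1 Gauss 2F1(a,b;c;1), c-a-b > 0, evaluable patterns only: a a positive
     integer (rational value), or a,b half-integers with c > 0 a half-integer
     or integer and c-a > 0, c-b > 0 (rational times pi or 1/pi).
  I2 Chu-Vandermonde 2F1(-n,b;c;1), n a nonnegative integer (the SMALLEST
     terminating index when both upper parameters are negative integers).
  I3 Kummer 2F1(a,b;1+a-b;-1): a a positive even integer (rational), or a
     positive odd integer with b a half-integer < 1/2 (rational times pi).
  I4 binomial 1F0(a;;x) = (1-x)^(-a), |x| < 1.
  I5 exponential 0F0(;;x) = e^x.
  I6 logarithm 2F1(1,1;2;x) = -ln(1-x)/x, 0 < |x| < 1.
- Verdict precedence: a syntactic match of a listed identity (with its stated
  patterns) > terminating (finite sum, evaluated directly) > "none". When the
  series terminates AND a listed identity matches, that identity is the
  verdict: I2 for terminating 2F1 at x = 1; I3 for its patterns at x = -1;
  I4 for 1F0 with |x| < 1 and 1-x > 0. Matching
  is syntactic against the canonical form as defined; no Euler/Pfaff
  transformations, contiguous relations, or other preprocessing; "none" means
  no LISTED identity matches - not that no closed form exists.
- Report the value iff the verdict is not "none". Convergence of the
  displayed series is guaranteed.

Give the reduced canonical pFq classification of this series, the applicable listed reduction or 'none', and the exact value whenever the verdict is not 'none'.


x = 1 here; the reduced form reads 2F1, upper {-2, -8/7}, lower {7/8}, C = 5. Verdict at x = 1: Vandermonde's identity (I2) matches (terminating 2F1 at x = 1 with n = 2, b = -8/7, c = 7/8). Exact value: 19097/1029.

The tell: with t_0 = 5, the lower running product (C = 5, x = 1) is a rising factorial.
Consecutive-term ratio: r(k) = 1 * (k-2) (k-8/7) / [(k+7/8) (k+1)] - rational; roots negated = parameters, x = 1, C = 5.


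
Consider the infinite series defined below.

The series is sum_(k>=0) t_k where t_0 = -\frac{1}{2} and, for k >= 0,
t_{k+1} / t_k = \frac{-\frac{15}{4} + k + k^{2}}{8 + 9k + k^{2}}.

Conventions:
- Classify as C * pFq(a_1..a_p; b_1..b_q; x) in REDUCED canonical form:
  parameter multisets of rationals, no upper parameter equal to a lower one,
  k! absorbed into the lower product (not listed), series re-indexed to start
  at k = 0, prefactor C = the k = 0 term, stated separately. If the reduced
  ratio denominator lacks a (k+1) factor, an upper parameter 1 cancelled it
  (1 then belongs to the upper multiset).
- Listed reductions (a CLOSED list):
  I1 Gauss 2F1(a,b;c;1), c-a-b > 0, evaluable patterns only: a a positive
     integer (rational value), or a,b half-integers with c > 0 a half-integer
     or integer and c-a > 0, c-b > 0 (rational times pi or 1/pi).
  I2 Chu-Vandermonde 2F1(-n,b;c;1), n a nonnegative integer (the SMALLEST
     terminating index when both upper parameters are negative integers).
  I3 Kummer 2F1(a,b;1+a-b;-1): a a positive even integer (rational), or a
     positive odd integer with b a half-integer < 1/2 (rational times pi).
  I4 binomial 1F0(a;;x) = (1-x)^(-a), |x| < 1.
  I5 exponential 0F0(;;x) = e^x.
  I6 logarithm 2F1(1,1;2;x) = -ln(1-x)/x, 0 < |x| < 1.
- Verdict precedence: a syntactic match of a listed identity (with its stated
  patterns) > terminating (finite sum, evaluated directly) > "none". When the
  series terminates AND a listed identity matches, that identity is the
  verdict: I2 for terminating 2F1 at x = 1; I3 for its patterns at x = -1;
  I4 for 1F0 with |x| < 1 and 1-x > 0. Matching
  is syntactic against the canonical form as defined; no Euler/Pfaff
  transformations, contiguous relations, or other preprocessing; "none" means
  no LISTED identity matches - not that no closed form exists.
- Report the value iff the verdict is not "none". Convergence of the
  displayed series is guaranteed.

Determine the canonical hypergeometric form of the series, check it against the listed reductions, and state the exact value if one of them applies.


First insight: x = 1 and the expanded ratio factors over Q; C = -1/2, roots give parameters.
Consecutive-term ratio: r(k) = 1 * (k-\frac{3}{2}) (k+\frac{5}{2}) / [(k+8) (k+1)] - rational in k. x = 1; t_0 = -\frac{1}{2}; negate the roots.

Canonical form: C = -\frac{1}{2} times 2F1 with upper {-\frac{3}{2}, \frac{5}{2}}, lower {8}, x = 1. Verdict: the half-integer Gauss pattern (I1) fires (x = 1; upper {-\frac{3}{2}, \frac{5}{2}} half-integers, c = 8 in the evaluable pattern). Value: \left(-\frac{2097152}{2297295}\right) / \pi.


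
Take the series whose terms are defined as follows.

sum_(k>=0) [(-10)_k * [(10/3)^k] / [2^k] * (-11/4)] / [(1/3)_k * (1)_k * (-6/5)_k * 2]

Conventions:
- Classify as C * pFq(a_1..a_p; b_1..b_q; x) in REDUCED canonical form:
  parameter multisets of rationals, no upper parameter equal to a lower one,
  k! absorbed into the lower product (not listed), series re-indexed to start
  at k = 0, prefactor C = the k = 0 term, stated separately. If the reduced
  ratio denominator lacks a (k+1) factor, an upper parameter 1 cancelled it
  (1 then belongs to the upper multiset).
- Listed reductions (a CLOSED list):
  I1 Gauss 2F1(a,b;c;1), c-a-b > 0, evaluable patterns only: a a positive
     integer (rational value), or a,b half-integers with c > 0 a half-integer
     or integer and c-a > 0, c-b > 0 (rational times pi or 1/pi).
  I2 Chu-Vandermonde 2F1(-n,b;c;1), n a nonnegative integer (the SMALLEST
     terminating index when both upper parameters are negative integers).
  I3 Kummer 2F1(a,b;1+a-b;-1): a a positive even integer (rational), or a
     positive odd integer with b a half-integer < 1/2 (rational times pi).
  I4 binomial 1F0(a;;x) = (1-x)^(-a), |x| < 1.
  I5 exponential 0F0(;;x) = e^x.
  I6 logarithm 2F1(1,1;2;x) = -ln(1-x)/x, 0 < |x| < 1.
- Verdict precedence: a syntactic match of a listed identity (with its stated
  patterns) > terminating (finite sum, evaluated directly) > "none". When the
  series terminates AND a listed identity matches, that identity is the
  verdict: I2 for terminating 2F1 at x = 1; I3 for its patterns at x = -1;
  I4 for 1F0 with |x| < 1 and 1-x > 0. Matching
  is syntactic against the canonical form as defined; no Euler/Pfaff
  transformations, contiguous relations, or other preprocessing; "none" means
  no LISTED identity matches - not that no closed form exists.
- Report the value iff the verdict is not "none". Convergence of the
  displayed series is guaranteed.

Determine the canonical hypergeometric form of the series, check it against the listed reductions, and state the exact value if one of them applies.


At argument 5/3: a 1F2 with upper {-10}, lower {-6/5, 1/3}, scaled by C = -11/8. Verdict: terminating. (-10)_k vanishes past k = 10, leaving a 11-term sum, computed directly. Value: 3094150871806877196283/5257401302280830976.

Structural cue: with t_0 = -11/8, (1)_k (prefactor -11/8) is k! itself.
Consecutive-term ratio: r(k) = (5/3) * (k-10) / [(k-6/5) (k+1/3) (k+1)] - rational; roots negated = parameters, x = (5/3), C = -11/8.


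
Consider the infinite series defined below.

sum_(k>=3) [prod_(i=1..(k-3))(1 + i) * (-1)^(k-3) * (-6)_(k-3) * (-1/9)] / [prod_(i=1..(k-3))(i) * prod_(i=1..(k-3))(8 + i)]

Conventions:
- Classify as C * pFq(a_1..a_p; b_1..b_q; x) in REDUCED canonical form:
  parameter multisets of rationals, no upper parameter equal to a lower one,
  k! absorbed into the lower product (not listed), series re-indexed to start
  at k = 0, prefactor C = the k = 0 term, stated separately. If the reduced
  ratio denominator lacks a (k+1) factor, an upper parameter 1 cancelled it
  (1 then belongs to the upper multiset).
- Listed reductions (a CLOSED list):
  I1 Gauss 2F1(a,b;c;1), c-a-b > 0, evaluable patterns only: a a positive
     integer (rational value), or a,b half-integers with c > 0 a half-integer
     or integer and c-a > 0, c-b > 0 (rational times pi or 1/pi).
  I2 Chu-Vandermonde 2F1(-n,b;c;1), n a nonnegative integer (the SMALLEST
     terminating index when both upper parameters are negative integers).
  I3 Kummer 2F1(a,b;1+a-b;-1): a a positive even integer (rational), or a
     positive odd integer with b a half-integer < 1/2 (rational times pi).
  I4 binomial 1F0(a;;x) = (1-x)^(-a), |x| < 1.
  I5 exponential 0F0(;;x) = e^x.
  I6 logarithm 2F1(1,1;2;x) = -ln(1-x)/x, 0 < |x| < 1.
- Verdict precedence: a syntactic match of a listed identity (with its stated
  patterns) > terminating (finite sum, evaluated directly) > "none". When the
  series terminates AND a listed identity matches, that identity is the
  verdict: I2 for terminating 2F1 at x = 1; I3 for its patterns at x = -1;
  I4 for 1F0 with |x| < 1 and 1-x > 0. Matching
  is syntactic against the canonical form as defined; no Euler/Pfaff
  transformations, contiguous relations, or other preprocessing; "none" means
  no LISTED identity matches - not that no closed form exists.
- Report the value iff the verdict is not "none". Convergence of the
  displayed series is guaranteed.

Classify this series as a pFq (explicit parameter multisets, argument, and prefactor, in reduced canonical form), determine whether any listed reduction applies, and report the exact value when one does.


At argument -1: a 2F1 with upper {-6, 2}, lower {9}, scaled by C = -1/9. Verdict: Kummer's theorem (I3) fires (x = -1; c = 9 equals 1+a-b for upper {-6, 2}: listed pattern). Its exact value is -4/9.

Key observation: t_0 being -1/9, the running product (prefactor -1/9) telescopes to a rising factorial.
Step ratio: r(k) = (-1) * (k-6) (k+2) / [(k+9) (k+1)] ; factor over Q: parameters, x = (-1), and C = -1/9.


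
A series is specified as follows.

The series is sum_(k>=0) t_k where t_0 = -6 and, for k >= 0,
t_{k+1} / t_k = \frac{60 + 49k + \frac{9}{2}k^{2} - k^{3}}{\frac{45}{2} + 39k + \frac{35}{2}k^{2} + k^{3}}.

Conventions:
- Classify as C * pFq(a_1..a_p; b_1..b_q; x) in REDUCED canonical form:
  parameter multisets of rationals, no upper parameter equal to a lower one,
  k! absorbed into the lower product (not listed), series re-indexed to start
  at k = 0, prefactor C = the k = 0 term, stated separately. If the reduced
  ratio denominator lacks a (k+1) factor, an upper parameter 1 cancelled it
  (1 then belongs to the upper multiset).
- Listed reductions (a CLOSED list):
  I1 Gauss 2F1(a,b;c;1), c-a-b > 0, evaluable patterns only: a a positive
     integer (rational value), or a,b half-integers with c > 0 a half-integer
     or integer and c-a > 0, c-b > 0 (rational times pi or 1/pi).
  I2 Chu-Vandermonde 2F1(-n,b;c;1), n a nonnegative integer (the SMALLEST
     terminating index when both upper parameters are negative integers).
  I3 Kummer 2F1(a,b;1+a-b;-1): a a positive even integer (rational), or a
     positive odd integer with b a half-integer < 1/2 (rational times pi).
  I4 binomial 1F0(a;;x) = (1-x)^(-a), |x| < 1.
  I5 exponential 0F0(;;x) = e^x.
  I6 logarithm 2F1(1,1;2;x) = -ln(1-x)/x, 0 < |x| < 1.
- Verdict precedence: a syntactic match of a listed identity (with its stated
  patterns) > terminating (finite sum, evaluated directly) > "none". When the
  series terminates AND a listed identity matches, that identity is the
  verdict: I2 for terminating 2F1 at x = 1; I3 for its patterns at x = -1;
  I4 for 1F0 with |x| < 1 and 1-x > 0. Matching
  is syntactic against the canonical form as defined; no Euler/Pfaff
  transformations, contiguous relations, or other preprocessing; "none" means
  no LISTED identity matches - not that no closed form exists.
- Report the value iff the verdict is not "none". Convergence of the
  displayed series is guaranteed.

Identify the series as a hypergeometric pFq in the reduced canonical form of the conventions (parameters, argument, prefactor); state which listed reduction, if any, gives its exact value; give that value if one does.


Key step: t_0 being -6, cancel k + 3/2 from the displayed ratio first; then C = -6.
Term ratio: r(k) = -1 * (k-10) (k+4) / [(k+15) (k+1)] - poly over poly, x = -1 from leading terms; C = -6 at k = 0.

Classification (C = -6): 2F1 with upper {-10, 4}, lower {15}, argument x = -1. Verdict: Kummer's theorem (I3) matches (x = -1; c = 15 equals 1+a-b for upper {-10, 4}: listed pattern). Hence: -91.


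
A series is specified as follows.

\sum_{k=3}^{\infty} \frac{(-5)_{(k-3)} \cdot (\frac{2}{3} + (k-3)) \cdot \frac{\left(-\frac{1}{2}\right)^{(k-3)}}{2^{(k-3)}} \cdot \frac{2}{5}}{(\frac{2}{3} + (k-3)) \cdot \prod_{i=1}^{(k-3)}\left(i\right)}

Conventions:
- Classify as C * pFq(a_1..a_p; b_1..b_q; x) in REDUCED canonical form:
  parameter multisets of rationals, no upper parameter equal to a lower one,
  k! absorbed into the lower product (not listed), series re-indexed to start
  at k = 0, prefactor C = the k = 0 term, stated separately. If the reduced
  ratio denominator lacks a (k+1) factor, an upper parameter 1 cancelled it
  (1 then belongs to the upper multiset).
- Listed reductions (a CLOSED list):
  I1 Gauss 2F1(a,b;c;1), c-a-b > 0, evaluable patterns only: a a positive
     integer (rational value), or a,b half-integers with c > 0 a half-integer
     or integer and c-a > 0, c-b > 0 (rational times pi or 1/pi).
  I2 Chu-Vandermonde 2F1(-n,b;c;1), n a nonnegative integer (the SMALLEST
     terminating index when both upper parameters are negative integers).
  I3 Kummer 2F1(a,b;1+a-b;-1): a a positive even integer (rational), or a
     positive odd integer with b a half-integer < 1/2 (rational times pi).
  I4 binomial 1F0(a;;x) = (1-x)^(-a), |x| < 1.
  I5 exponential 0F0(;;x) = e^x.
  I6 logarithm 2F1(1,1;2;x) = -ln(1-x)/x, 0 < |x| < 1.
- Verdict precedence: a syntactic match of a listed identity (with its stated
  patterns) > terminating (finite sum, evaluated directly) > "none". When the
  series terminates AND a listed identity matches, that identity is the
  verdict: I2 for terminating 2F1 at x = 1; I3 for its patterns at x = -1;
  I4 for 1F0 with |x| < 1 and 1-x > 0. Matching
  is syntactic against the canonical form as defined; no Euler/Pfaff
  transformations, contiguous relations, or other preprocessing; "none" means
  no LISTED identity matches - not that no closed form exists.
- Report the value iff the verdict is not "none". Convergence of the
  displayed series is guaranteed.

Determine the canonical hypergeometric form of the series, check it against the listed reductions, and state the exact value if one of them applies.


Classification (C = \frac{2}{5}): 1F0 with upper {-5}, lower {-}, argument x = -\frac{1}{4}. Verdict at x = -\frac{1}{4}: binomial (I4) matches (the 1F0 binomial series: exponent 5, x = -\frac{1}{4}). Hence: \frac{625}{512}.

Key step: t_0 being \frac{2}{5}, k + 2/3 divides numerator and denominator alike; C = 2/5, x = -1/4 after cancelling.
Consecutive-term ratio: r(k) = -\frac{1}{4} * (k-5) / [(k+1)] - poly over poly, x = -\frac{1}{4} from leading terms; C = \frac{2}{5} at k = 0.
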